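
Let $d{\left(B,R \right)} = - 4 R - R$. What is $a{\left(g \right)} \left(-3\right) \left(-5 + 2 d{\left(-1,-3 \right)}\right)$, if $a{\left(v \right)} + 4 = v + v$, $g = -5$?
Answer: $1050$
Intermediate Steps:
$a{\left(v \right)} = -4 + 2 v$ ($a{\left(v \right)} = -4 + \left(v + v\right) = -4 + 2 v$)
$d{\left(B,R \right)} = - 5 R$
$a{\left(g \right)} \left(-3\right) \left(-5 + 2 d{\left(-1,-3 \right)}\right) = \left(-4 + 2 \left(-5\right)\right) \left(-3\right) \left(-5 + 2 \left(\left(-5\right) \left(-3\right)\right)\right) = \left(-4 - 10\right) \left(-3\right) \left(-5 + 2 \cdot 15\right) = \left(-14\right) \left(-3\right) \left(-5 + 30\right) = 42 \cdot 25 = 1050$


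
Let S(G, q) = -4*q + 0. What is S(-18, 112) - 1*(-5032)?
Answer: 4584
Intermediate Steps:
S(G, q) = -4*q
S(-18, 112) - 1*(-5032) = -4*112 - 1*(-5032) = -448 + 5032 = 4584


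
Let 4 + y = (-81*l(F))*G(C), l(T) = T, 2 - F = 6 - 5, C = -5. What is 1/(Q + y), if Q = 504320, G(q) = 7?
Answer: 1/503749 ≈ 1.9851e-6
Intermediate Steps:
F = 1 (F = 2 - (6 - 5) = 2 - 1*1 = 2 - 1 = 1)
y = -571 (y = -4 - 81*1*7 = -4 - 81*7 = -4 - 567 = -571)
1/(Q + y) = 1/(504320 - 571) = 1/503749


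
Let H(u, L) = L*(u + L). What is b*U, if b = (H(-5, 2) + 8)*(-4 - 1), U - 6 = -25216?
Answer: 252100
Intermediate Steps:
U = -25210 (U = 6 - 25216 = -25210)
H(u, L) = L*(L + u)
b = -10 (b = (2*(2 - 5) + 8)*(-4 - 1) = (2*(-3) + 8)*(-5) = (-6 + 8)*(-5) = 2*(-5) = -10)
b*U = -10*(-25210) = 252100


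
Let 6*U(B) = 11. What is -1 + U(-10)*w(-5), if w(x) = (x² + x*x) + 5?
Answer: 599/6 ≈ 99.833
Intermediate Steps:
U(B) = 11/6 (U(B) = (⅙)*11 = 11/6)
w(x) = 5 + 2*x² (w(x) = (x² + x²) + 5 = 2*x² + 5 = 5 + 2*x²)
-1 + U(-10)*w(-5) = -1 + 11*(5 + 2*(-5)²)/6 = -1 + 11*(5 + 2*25)/6 = -1 + 11*(5 + 50)/6 = -1 + (11/6)*55 = -1 + 605/6 = 599/6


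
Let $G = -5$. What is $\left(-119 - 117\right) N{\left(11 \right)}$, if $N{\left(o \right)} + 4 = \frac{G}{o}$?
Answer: $\frac{11564}{11} \approx 1051.3$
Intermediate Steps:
$N{\left(o \right)} = -4 - \frac{5}{o}$
$\left(-119 - 117\right) N{\left(11 \right)} = \left(-119 - 117\right) \left(-4 - \frac{5}{11}\right) = - 236 \left(-4 - \frac{5}{11}\right) = \left(-236\right) \left(- \frac{49}{11}\right) = \frac{11564}{11}$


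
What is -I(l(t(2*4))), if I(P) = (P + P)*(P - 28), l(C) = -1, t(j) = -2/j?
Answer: -58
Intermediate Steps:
I(P) = 2*P*(-28 + P) (I(P) = (2*P)*(-28 + P) = 2*P*(-28 + P))
-I(l(t(2*4))) = -2*(-1)*(-28 - 1) = -2*(-1)*(-29) = -1*58 = -58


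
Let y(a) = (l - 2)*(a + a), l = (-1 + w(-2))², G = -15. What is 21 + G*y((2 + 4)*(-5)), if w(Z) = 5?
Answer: 12621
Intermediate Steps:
l = 16 (l = (-1 + 5)² = 4² = 16)
y(a) = 28*a (y(a) = (16 - 2)*(a + a) = 14*(2*a) = 28*a)
21 + G*y((2 + 4)*(-5)) = 21 - 420*(2 + 4)*(-5) = 21 - 420*6*(-5) = 21 - 420*(-30) = 21 - 15*(-840) = 21 + 12600 = 12621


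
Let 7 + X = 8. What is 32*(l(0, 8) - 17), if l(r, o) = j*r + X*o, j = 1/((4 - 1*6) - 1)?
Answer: -288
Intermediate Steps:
X = 1 (X = -7 + 8 = 1)
j = -⅓ (j = 1/((4 - 6) - 1) = 1/(-2 - 1) = 1/(-3) = -⅓ ≈ -0.33333)
l(r, o) = o - r/3 (l(r, o) = -r/3 + 1*o = -r/3 + o = o - r/3)
32*(l(0, 8) - 17) = 32*((8 - ⅓*0) - 17) = 32*((8 + 0) - 17) = 32*(8 - 17) = 32*(-9) = -288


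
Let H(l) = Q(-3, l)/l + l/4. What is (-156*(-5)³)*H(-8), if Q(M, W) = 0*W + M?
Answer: -63375/2 ≈ -31688.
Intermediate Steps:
Q(M, W) = M (Q(M, W) = 0 + M = M)
H(l) = -3/l + l/4
(-156*(-5)³)*H(-8) = (-156*(-5)³)*(-3/(-8) + (¼)*(-8)) = (-156*(-125))*(-3*(-⅛) - 2) = 19500*(3/8 - 2) = 19500*(-13/8) = -63375/2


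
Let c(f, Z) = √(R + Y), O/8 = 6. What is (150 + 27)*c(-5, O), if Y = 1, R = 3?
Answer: 354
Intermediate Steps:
O = 48 (O = 8*6 = 48)
c(f, Z) = 2 (c(f, Z) = √(3 + 1) = √4 = 2)
(150 + 27)*c(-5, O) = (150 + 27)*2 = 177*2 = 354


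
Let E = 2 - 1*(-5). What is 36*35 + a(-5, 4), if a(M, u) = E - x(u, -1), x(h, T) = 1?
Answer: 1266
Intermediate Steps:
E = 7 (E = 2 + 5 = 7)
a(M, u) = 6 (a(M, u) = 7 - 1*1 = 7 - 1 = 6)
36*35 + a(-5, 4) = 36*35 + 6 = 1260 + 6 = 1266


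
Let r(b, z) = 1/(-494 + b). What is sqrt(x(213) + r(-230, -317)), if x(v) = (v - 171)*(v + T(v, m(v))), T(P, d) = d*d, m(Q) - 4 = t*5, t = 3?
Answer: sqrt(3159208571)/362 ≈ 155.27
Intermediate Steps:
m(Q) = 19 (m(Q) = 4 + 3*5 = 4 + 15 = 19)
T(P, d) = d**2
x(v) = (-171 + v)*(361 + v) (x(v) = (v - 171)*(v + 19**2) = (-171 + v)*(v + 361) = (-171 + v)*(361 + v))
sqrt(x(213) + r(-230, -317)) = sqrt((-61731 + 213**2 + 190*213) + 1/(-494 - 230)) = sqrt((-61731 + 45369 + 40470) + 1/(-724)) = sqrt(24108 - 1/724) = sqrt(17454191/724) = sqrt(3159208571)/362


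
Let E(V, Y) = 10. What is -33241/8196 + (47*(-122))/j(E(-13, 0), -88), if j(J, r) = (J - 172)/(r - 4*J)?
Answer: -1003475939/221292 ≈ -4534.6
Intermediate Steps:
j(J, r) = (-172 + J)/(r - 4*J)
-33241/8196 + (47*(-122))/j(E(-13, 0), -88) = -33241/8196 + (47*(-122))/(((172 - 1*10)/(-1*(-88) + 4*10))) = -33241*1/8196 - 5734*(88 + 40)/(172 - 10) = -33241/8196 - 5734/(162/128) = -33241/8196 - 5734/((1/128)*162) = -33241/8196 - 5734/81/64 = -33241/8196 - 5734*64/81 = -33241/8196 - 366976/81 = -1003475939/221292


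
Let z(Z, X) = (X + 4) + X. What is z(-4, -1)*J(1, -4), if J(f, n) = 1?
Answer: 2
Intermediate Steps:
z(Z, X) = 4 + 2*X (z(Z, X) = (4 + X) + X = 4 + 2*X)
z(-4, -1)*J(1, -4) = (4 + 2*(-1))*1 = (4 - 2)*1 = 2*1 = 2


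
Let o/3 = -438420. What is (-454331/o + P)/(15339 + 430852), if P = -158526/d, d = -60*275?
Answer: 3599989471/161385723031500 ≈ 2.2307e-5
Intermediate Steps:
o = -1315260 (o = 3*(-438420) = -1315260)
d = -16500
P = 26421/2750 (P = -158526/(-16500) = -158526*(-1/16500) = 26421/2750 ≈ 9.6076)
(-454331/o + P)/(15339 + 430852) = (-454331/(-1315260) + 26421/2750)/(15339 + 430852) = (-454331*(-1/1315260) + 26421/2750)/446191 = (454331/1315260 + 26421/2750)*(1/446191) = (3599989471/361696500)*(1/446191) = 3599989471/161385723031500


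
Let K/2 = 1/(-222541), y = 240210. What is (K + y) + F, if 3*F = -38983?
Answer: 151694405021/667623 ≈ 2.2722e+5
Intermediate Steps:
F = -38983/3 (F = (1/3)*(-38983) = -38983/3 ≈ -12994.)
K = -2/222541 (K = 2/(-222541) = 2*(-1/222541) = -2/222541 ≈ -8.9871e-6)
(K + y) + F = (-2/222541 + 240210) - 38983/3 = 53456573608/222541 - 38983/3 = 151694405021/667623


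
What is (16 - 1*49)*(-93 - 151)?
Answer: 8052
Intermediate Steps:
(16 - 1*49)*(-93 - 151) = (16 - 49)*(-244) = -33*(-244) = 8052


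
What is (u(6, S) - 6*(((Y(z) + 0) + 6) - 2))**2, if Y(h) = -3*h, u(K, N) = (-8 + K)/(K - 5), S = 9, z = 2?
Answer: 100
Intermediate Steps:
u(K, N) = (-8 + K)/(-5 + K)
(u(6, S) - 6*(((Y(z) + 0) + 6) - 2))**2 = ((-8 + 6)/(-5 + 6) - 6*(((-3*2 + 0) + 6) - 2))**2 = (-2/1 - 6*(((-6 + 0) + 6) - 2))**2 = (1*(-2) - 6*((-6 + 6) - 2))**2 = (-2 - 6*(0 - 2))**2 = (-2 - 6*(-2))**2 = (-2 + 12)**2 = 10**2 = 100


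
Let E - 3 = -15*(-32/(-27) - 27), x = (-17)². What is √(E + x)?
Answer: √6113/3 ≈ 26.062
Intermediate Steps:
x = 289
E = 3512/9 (E = 3 - 15*(-32/(-27) - 27) = 3 - 15*(-32*(-1/27) - 27) = 3 - 15*(32/27 - 27) = 3 - 15*(-697/27) = 3 + 3485/9 = 3512/9 ≈ 390.22)
√(E + x) = √(3512/9 + 289) = √(6113/9) = √6113/3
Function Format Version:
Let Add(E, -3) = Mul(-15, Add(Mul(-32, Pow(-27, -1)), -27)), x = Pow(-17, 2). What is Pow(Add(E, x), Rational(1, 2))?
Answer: Mul(Rational(1, 3), Pow(6113, Rational(1, 2))) ≈ 26.062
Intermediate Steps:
x = 289
E = Rational(3512, 9) (E = Add(3, Mul(-15, Add(Mul(-32, Pow(-27, -1)), -27))) = Add(3, Mul(-15, Add(Mul(-32, Rational(-1, 27)), -27))) = Add(3, Mul(-15, Add(Rational(32, 27), -27))) = Add(3, Mul(-15, Rational(-697, 27))) = Add(3, Rational(3485, 9)) = Rational(3512, 9) ≈ 390.22)
Pow(Add(E, x), Rational(1, 2)) = Pow(Add(Rational(3512, 9), 289), Rational(1, 2)) = Pow(Rational(6113, 9), Rational(1, 2)) = Mul(Rational(1, 3), Pow(6113, Rational(1, 2)))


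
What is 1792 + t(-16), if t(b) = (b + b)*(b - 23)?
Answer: 3040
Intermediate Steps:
t(b) = 2*b*(-23 + b) (t(b) = (2*b)*(-23 + b) = 2*b*(-23 + b))
1792 + t(-16) = 1792 + 2*(-16)*(-23 - 16) = 1792 + 2*(-16)*(-39) = 1792 + 1248 = 3040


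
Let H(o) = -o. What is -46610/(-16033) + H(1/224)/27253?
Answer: 284538745887/97876206176 ≈ 2.9071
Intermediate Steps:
-46610/(-16033) + H(1/224)/27253 = -46610/(-16033) - 1/224/27253 = -46610*(-1/16033) - 1*1/224*(1/27253) = 46610/16033 - 1/224*1/27253 = 46610/16033 - 1/6104672 = 284538745887/97876206176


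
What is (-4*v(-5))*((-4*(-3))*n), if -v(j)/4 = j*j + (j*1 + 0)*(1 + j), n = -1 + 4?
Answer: 25920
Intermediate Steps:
n = 3
v(j) = -4*j**2 - 4*j*(1 + j) (v(j) = -4*(j*j + (j*1 + 0)*(1 + j)) = -4*(j**2 + (j + 0)*(1 + j)) = -4*(j**2 + j*(1 + j)) = -4*j**2 - 4*j*(1 + j))
(-4*v(-5))*((-4*(-3))*n) = (-(-16)*(-5)*(1 + 2*(-5)))*(-4*(-3)*3) = (-(-16)*(-5)*(1 - 10))*(12*3) = -(-16)*(-5)*(-9)*36 = -4*(-180)*36 = 720*36 = 25920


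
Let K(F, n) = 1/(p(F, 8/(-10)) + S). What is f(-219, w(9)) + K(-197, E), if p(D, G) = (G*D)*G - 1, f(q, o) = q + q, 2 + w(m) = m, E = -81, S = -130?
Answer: -2815051/6427 ≈ -438.00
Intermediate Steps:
w(m) = -2 + m
f(q, o) = 2*q
p(D, G) = -1 + D*G² (p(D, G) = (D*G)*G - 1 = D*G² - 1 = -1 + D*G²)
K(F, n) = 1/(-131 + 16*F/25) (K(F, n) = 1/((-1 + F*(8/(-10))²) - 130) = 1/((-1 + F*(8*(-⅒))²) - 130) = 1/((-1 + F*(-⅘)²) - 130) = 1/((-1 + F*(16/25)) - 130) = 1/((-1 + 16*F/25) - 130) = 1/(-131 + 16*F/25))
f(-219, w(9)) + K(-197, E) = 2*(-219) + 25/(-3275 + 16*(-197)) = -438 + 25/(-3275 - 3152) = -438 + 25/(-6427) = -438 + 25*(-1/6427) = -438 - 25/6427 = -2815051/6427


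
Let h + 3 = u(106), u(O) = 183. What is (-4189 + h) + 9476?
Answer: 5467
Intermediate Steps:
h = 180 (h = -3 + 183 = 180)
(-4189 + h) + 9476 = (-4189 + 180) + 9476 = -4009 + 9476 = 5467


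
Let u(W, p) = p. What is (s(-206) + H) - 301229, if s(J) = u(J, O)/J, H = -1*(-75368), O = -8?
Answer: -23263679/103 ≈ -2.2586e+5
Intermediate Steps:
H = 75368
s(J) = -8/J
(s(-206) + H) - 301229 = (-8/(-206) + 75368) - 301229 = (-8*(-1/206) + 75368) - 301229 = (4/103 + 75368) - 301229 = 7762908/103 - 301229 = -23263679/103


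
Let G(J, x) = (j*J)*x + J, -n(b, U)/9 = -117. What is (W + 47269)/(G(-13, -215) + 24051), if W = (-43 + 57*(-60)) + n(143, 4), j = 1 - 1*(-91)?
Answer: 14953/93726 ≈ 0.15954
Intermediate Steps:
n(b, U) = 1053 (n(b, U) = -9*(-117) = 1053)
j = 92 (j = 1 + 91 = 92)
W = -2410 (W = (-43 + 57*(-60)) + 1053 = (-43 - 3420) + 1053 = -3463 + 1053 = -2410)
G(J, x) = J + 92*J*x (G(J, x) = (92*J)*x + J = 92*J*x + J = J + 92*J*x)
(W + 47269)/(G(-13, -215) + 24051) = (-2410 + 47269)/(-13*(1 + 92*(-215)) + 24051) = 44859/(-13*(1 - 19780) + 24051) = 44859/(-13*(-19779) + 24051) = 44859/(257127 + 24051) = 44859/281178 = 44859*(1/281178) = 14953/93726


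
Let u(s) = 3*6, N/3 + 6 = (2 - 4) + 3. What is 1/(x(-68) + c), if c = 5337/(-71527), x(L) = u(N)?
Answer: 71527/1282149 ≈ 0.055787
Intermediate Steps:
N = -15 (N = -18 + 3*((2 - 4) + 3) = -18 + 3*(-2 + 3) = -18 + 3*1 = -18 + 3 = -15)
u(s) = 18
x(L) = 18
c = -5337/71527 (c = 5337*(-1/71527) = -5337/71527 ≈ -0.074615)
1/(x(-68) + c) = 1/(18 - 5337/71527) = 1/(1282149/71527) = 71527/1282149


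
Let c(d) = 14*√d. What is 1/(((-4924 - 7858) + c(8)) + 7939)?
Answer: -4843/23453081 - 28*√2/23453081 ≈ -0.00020819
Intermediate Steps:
1/(((-4924 - 7858) + c(8)) + 7939) = 1/(((-4924 - 7858) + 14*√8) + 7939) = 1/((-12782 + 14*(2*√2)) + 7939) = 1/((-12782 + 28*√2) + 7939) = 1/(-4843 + 28*√2)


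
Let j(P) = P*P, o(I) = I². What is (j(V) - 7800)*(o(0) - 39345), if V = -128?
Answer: -337737480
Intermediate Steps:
j(P) = P²
(j(V) - 7800)*(o(0) - 39345) = ((-128)² - 7800)*(0² - 39345) = (16384 - 7800)*(0 - 39345) = 8584*(-39345) = -337737480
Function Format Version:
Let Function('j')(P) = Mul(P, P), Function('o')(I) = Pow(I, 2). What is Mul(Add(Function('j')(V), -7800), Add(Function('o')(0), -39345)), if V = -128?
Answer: -337737480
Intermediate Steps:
Function('j')(P) = Pow(P, 2)
Mul(Add(Function('j')(V), -7800), Add(Function('o')(0), -39345)) = Mul(Add(Pow(-128, 2), -7800), Add(Pow(0, 2), -39345)) = Mul(Add(16384, -7800), Add(0, -39345)) = Mul(8584, -39345) = -337737480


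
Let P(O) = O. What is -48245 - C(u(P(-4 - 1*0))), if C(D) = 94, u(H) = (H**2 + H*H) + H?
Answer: -48339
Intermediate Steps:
u(H) = H + 2*H**2 (u(H) = (H**2 + H**2) + H = 2*H**2 + H = H + 2*H**2)
-48245 - C(u(P(-4 - 1*0))) = -48245 - 1*94 = -48245 - 94 = -48339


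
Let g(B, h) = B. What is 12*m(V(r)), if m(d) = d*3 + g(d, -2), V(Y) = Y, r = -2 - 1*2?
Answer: -192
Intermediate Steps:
r = -4 (r = -2 - 2 = -4)
m(d) = 4*d (m(d) = d*3 + d = 3*d + d = 4*d)
12*m(V(r)) = 12*(4*(-4)) = 12*(-16) = -192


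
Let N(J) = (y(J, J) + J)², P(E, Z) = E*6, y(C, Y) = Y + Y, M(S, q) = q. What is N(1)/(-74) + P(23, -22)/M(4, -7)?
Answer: -10275/518 ≈ -19.836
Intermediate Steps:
y(C, Y) = 2*Y
P(E, Z) = 6*E
N(J) = 9*J² (N(J) = (2*J + J)² = (3*J)² = 9*J²)
N(1)/(-74) + P(23, -22)/M(4, -7) = (9*1²)/(-74) + (6*23)/(-7) = (9*1)*(-1/74) + 138*(-⅐) = 9*(-1/74) - 138/7 = -9/74 - 138/7 = -10275/518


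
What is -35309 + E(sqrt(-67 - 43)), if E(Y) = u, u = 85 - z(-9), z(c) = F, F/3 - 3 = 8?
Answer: -35257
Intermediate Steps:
F = 33 (F = 9 + 3*8 = 9 + 24 = 33)
z(c) = 33
u = 52 (u = 85 - 1*33 = 85 - 33 = 52)
E(Y) = 52
-35309 + E(sqrt(-67 - 43)) = -35309 + 52 = -35257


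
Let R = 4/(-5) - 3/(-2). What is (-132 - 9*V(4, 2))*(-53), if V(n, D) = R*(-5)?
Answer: 10653/2 ≈ 5326.5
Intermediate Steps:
R = 7/10 (R = 4*(-⅕) - 3*(-½) = -⅘ + 3/2 = 7/10 ≈ 0.70000)
V(n, D) = -7/2 (V(n, D) = (7/10)*(-5) = -7/2)
(-132 - 9*V(4, 2))*(-53) = (-132 - 9*(-7/2))*(-53) = (-132 + 63/2)*(-53) = -201/2*(-53) = 10653/2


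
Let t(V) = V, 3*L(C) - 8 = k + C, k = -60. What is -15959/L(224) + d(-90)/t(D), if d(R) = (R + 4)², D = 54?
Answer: -656623/4644 ≈ -141.39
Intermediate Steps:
L(C) = -52/3 + C/3 (L(C) = 8/3 + (-60 + C)/3 = 8/3 + (-20 + C/3) = -52/3 + C/3)
d(R) = (4 + R)²
-15959/L(224) + d(-90)/t(D) = -15959/(-52/3 + (⅓)*224) + (4 - 90)²/54 = -15959/(-52/3 + 224/3) + (-86)²*(1/54) = -15959/172/3 + 7396*(1/54) = -15959*3/172 + 3698/27 = -47877/172 + 3698/27 = -656623/4644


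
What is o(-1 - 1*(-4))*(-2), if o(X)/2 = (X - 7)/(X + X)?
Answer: 8/3 ≈ 2.6667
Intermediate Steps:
o(X) = (-7 + X)/X (o(X) = 2*((X - 7)/(X + X)) = 2*((-7 + X)/((2*X))) = 2*((-7 + X)*(1/(2*X))) = 2*((-7 + X)/(2*X)) = (-7 + X)/X)
o(-1 - 1*(-4))*(-2) = ((-7 + (-1 - 1*(-4)))/(-1 - 1*(-4)))*(-2) = ((-7 + (-1 + 4))/(-1 + 4))*(-2) = ((-7 + 3)/3)*(-2) = ((⅓)*(-4))*(-2) = -4/3*(-2) = 8/3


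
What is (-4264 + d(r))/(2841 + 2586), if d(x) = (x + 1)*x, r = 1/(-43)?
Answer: -7884178/10034523 ≈ -0.78571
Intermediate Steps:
r = -1/43 ≈ -0.023256
d(x) = x*(1 + x) (d(x) = (1 + x)*x = x*(1 + x))
(-4264 + d(r))/(2841 + 2586) = (-4264 - (1 - 1/43)/43)/(2841 + 2586) = (-4264 - 1/43*42/43)/5427 = (-4264 - 42/1849)*(1/5427) = -7884178/1849*1/5427 = -7884178/10034523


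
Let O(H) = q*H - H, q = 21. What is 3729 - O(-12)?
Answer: 3969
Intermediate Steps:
O(H) = 20*H (O(H) = 21*H - H = 20*H)
3729 - O(-12) = 3729 - 20*(-12) = 3729 - 1*(-240) = 3729 + 240 = 3969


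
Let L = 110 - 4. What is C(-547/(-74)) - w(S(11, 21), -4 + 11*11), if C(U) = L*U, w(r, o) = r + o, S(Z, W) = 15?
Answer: 24107/37 ≈ 651.54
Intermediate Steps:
L = 106
w(r, o) = o + r
C(U) = 106*U
C(-547/(-74)) - w(S(11, 21), -4 + 11*11) = 106*(-547/(-74)) - ((-4 + 11*11) + 15) = 106*(-547*(-1/74)) - ((-4 + 121) + 15) = 106*(547/74) - (117 + 15) = 28991/37 - 1*132 = 28991/37 - 132 = 24107/37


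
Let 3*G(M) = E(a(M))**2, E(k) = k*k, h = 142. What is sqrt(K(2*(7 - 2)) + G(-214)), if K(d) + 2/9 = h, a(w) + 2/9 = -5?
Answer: sqrt(23010879)/243 ≈ 19.741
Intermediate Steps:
a(w) = -47/9 (a(w) = -2/9 - 5 = -47/9)
K(d) = 1276/9 (K(d) = -2/9 + 142 = 1276/9)
E(k) = k**2
G(M) = 4879681/19683 (G(M) = ((-47/9)**2)**2/3 = (2209/81)**2/3 = (1/3)*(4879681/6561) = 4879681/19683)
sqrt(K(2*(7 - 2)) + G(-214)) = sqrt(1276/9 + 4879681/19683) = sqrt(7670293/19683) = sqrt(23010879)/243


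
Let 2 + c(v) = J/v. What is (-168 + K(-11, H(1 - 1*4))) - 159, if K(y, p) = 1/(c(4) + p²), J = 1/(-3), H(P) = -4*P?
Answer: -556869/1703 ≈ -326.99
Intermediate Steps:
J = -⅓ ≈ -0.33333
c(v) = -2 - 1/(3*v)
K(y, p) = 1/(-25/12 + p²) (K(y, p) = 1/((-2 - ⅓/4) + p²) = 1/((-2 - ⅓*¼) + p²) = 1/((-2 - 1/12) + p²) = 1/(-25/12 + p²))
(-168 + K(-11, H(1 - 1*4))) - 159 = (-168 + 12/(-25 + 12*(-4*(1 - 1*4))²)) - 159 = (-168 + 12/(-25 + 12*(-4*(1 - 4))²)) - 159 = (-168 + 12/(-25 + 12*(-4*(-3))²)) - 159 = (-168 + 12/(-25 + 12*12²)) - 159 = (-168 + 12/(-25 + 12*144)) - 159 = (-168 + 12/(-25 + 1728)) - 159 = (-168 + 12/1703) - 159 = -286092/1703 - 159 = -556869/1703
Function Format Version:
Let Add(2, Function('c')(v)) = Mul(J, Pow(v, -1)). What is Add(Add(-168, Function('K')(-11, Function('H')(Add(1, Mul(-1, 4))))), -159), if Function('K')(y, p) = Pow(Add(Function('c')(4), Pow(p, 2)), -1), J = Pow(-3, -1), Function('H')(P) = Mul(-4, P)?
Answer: Rational(-556869, 1703) ≈ -326.99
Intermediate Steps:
J = Rational(-1, 3) ≈ -0.33333
Function('c')(v) = Add(-2, Mul(Rational(-1, 3), Pow(v, -1)))
Function('K')(y, p) = Pow(Add(Rational(-25, 12), Pow(p, 2)), -1) (Function('K')(y, p) = Pow(Add(Add(-2, Mul(Rational(-1, 3), Pow(4, -1))), Pow(p, 2)), -1) = Pow(Add(Add(-2, Mul(Rational(-1, 3), Rational(1, 4))), Pow(p, 2)), -1) = Pow(Add(Add(-2, Rational(-1, 12)), Pow(p, 2)), -1) = Pow(Add(Rational(-25, 12), Pow(p, 2)), -1))
Add(Add(-168, Function('K')(-11, Function('H')(Add(1, Mul(-1, 4))))), -159) = Add(Add(-168, Mul(12, Pow(Add(-25, Mul(12, Pow(Mul(-4, Add(1, Mul(-1, 4))), 2))), -1))), -159) = Add(Add(-168, Mul(12, Pow(Add(-25, Mul(12, Pow(Mul(-4, Add(1, -4)), 2))), -1))), -159) = Add(Add(-168, Mul(12, Pow(Add(-25, Mul(12, Pow(Mul(-4, -3), 2))), -1))), -159) = Add(Add(-168, Mul(12, Pow(Add(-25, Mul(12, Pow(12, 2))), -1))), -159) = Add(Add(-168, Mul(12, Pow(Add(-25, Mul(12, 144)), -1))), -159) = Add(Add(-168, Mul(12, Pow(Add(-25, 1728), -1))), -159) = Add(Add(-168, Mul(12, Pow(1703, -1))), -159) = Add(Add(-168, Mul(12, Rational(1, 1703))), -159) = Add(Add(-168, Rational(12, 1703)), -159) = Add(Rational(-286092, 1703), -159) = Rational(-556869, 1703)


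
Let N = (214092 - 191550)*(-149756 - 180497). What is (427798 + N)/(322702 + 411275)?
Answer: -7444135328/733977 ≈ -10142.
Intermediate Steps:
N = -7444563126 (N = 22542*(-330253) = -7444563126)
(427798 + N)/(322702 + 411275) = (427798 - 7444563126)/(322702 + 411275) = -7444135328/733977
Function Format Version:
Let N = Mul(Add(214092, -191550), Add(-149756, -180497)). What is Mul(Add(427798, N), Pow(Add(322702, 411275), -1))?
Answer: Rational(-7444135328, 733977) ≈ -10142.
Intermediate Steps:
N = -7444563126 (N = Mul(22542, -330253) = -7444563126)
Mul(Add(427798, N), Pow(Add(322702, 411275), -1)) = Mul(Add(427798, -7444563126), Pow(Add(322702, 411275), -1)) = Mul(-7444135328, Pow(733977, -1)) = Mul(-7444135328, Rational(1, 733977)) = Rational(-7444135328, 733977)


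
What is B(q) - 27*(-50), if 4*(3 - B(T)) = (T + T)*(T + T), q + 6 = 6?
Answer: 1353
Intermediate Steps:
q = 0 (q = -6 + 6 = 0)
B(T) = 3 - T**2 (B(T) = 3 - (T + T)*(T + T)/4 = 3 - 2*T*2*T/4 = 3 - T**2)
B(q) - 27*(-50) = (3 - 1*0**2) - 27*(-50) = (3 - 1*0) + 1350 = (3 + 0) + 1350 = 3 + 1350 = 1353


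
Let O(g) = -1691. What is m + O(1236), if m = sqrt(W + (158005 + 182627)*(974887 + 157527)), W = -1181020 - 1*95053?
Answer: -1691 + 5*sqrt(15429406783) ≈ 6.1939e+5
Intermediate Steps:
W = -1276073 (W = -1181020 - 95053 = -1276073)
m = 5*sqrt(15429406783) (m = sqrt(-1276073 + (158005 + 182627)*(974887 + 157527)) = sqrt(-1276073 + 340632*1132414) = sqrt(-1276073 + 385736445648) = sqrt(385735169575) = 5*sqrt(15429406783) ≈ 6.2108e+5)
m + O(1236) = 5*sqrt(15429406783) - 1691 = -1691 + 5*sqrt(15429406783)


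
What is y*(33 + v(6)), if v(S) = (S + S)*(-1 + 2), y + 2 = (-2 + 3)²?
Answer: -45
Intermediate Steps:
y = -1 (y = -2 + (-2 + 3)² = -2 + 1² = -2 + 1 = -1)
v(S) = 2*S (v(S) = (2*S)*1 = 2*S)
y*(33 + v(6)) = -(33 + 2*6) = -(33 + 12) = -1*45 = -45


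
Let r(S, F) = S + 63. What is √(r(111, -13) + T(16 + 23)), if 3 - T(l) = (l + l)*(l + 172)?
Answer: 9*I*√201 ≈ 127.6*I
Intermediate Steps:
r(S, F) = 63 + S
T(l) = 3 - 2*l*(172 + l) (T(l) = 3 - (l + l)*(l + 172) = 3 - 2*l*(172 + l))
√(r(111, -13) + T(16 + 23)) = √((63 + 111) + (3 - 344*(16 + 23) - 2*(16 + 23)²)) = √(174 + (3 - 344*39 - 2*39²)) = √(174 + (3 - 13416 - 2*1521)) = √(174 + (3 - 13416 - 3042)) = √(174 - 16455) = √(-16281) = 9*I*√201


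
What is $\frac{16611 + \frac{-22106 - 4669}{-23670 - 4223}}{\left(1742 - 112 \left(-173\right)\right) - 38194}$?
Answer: $- \frac{77226233}{79383478} \approx -0.97283$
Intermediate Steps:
$\frac{16611 + \frac{-22106 - 4669}{-23670 - 4223}}{\left(1742 - 112 \left(-173\right)\right) - 38194} = \frac{16611 - \frac{26775}{-27893}}{\left(1742 - -19376\right) - 38194} = \frac{16611 - - \frac{26775}{27893}}{\left(1742 + 19376\right) - 38194} = \frac{16611 + \frac{26775}{27893}}{21118 - 38194} = \frac{463357398}{27893 \left(-17076\right)} = \frac{463357398}{27893} \left(- \frac{1}{17076}\right) = - \frac{77226233}{79383478}$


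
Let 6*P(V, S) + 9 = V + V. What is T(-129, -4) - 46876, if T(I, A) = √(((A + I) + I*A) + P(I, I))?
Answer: -46876 + √1354/2 ≈ -46858.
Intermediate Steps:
P(V, S) = -3/2 + V/3 (P(V, S) = -3/2 + (V + V)/6 = -3/2 + (2*V)/6 = -3/2 + V/3)
T(I, A) = √(-3/2 + A + 4*I/3 + A*I) (T(I, A) = √(((A + I) + I*A) + (-3/2 + I/3)) = √(((A + I) + A*I) + (-3/2 + I/3)) = √((A + I + A*I) + (-3/2 + I/3)) = √(-3/2 + A + 4*I/3 + A*I))
T(-129, -4) - 46876 = √(-54 + 36*(-4) + 48*(-129) + 36*(-4)*(-129))/6 - 46876 = √(-54 - 144 - 6192 + 18576)/6 - 46876 = √12186/6 - 46876 = (3*√1354)/6 - 46876 = √1354/2 - 46876 = -46876 + √1354/2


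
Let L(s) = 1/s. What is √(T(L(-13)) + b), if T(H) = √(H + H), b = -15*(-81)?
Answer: √(205335 + 13*I*√26)/13 ≈ 34.857 + 0.0056263*I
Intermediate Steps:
b = 1215
T(H) = √2*√H (T(H) = √(2*H) = √2*√H)
√(T(L(-13)) + b) = √(√2*√(1/(-13)) + 1215) = √(√2*√(-1/13) + 1215) = √(√2*(I*√13/13) + 1215) = √(I*√26/13 + 1215) = √(1215 + I*√26/13)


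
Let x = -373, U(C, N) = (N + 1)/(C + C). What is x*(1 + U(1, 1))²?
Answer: -1492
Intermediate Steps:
U(C, N) = (1 + N)/(2*C) (U(C, N) = (1 + N)/((2*C)) = (1 + N)*(1/(2*C)) = (1 + N)/(2*C))
x*(1 + U(1, 1))² = -373*(1 + (½)*(1 + 1)/1)² = -373*(1 + (½)*1*2)² = -373*(1 + 1)² = -373*2² = -373*4 = -1492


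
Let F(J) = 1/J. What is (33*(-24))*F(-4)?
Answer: 198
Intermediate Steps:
(33*(-24))*F(-4) = (33*(-24))/(-4) = -792*(-1/4) = 198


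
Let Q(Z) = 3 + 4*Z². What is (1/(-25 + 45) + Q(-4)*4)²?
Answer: 28740321/400 ≈ 71851.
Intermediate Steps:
(1/(-25 + 45) + Q(-4)*4)² = (1/(-25 + 45) + (3 + 4*(-4)²)*4)² = (1/20 + (3 + 4*16)*4)² = (1/20 + (3 + 64)*4)² = (1/20 + 67*4)² = (1/20 + 268)² = (5361/20)² = 28740321/400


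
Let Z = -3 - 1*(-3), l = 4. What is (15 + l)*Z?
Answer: 0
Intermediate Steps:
Z = 0 (Z = -3 + 3 = 0)
(15 + l)*Z = (15 + 4)*0 = 19*0 = 0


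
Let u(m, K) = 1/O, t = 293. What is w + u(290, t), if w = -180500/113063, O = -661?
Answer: -119423563/74734643 ≈ -1.5980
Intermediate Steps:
u(m, K) = -1/661 (u(m, K) = 1/(-661) = -1/661)
w = -180500/113063 (w = -180500*1/113063 = -180500/113063 ≈ -1.5965)
w + u(290, t) = -180500/113063 - 1/661 = -119423563/74734643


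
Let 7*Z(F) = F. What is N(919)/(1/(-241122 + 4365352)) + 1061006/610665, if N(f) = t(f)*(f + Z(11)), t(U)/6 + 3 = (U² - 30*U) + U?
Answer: 79644650999551140038642/4274655 ≈ 1.8632e+16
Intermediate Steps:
Z(F) = F/7
t(U) = -18 - 174*U + 6*U² (t(U) = -18 + 6*((U² - 30*U) + U) = -18 + 6*(U² - 29*U) = -18 + (-174*U + 6*U²) = -18 - 174*U + 6*U²)
N(f) = (11/7 + f)*(-18 - 174*f + 6*f²) (N(f) = (-18 - 174*f + 6*f²)*(f + (⅐)*11) = (-18 - 174*f + 6*f²)*(f + 11/7) = (-18 - 174*f + 6*f²)*(11/7 + f) = (11/7 + f)*(-18 - 174*f + 6*f²))
N(919)/(1/(-241122 + 4365352)) + 1061006/610665 = (-198/7 + 6*919³ - 2040/7*919 - 1152/7*919²)/(1/(-241122 + 4365352)) + 1061006/610665 = (-198/7 + 6*776151559 - 1874760/7 - 1152/7*844561)/(1/4124230) + 1061006*(1/610665) = (-198/7 + 4656909354 - 1874760/7 - 972934272/7)/(1/4124230) + 1061006/610665 = (31623556248/7)*4124230 + 1061006/610665 = 130422819384689040/7 + 1061006/610665 = 79644650999551140038642/4274655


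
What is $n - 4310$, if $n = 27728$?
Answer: $23418$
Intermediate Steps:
$n - 4310 = 27728 - 4310 = 23418$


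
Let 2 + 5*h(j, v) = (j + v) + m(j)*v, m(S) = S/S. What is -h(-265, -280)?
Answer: 827/5 ≈ 165.40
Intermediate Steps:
m(S) = 1
h(j, v) = -⅖ + j/5 + 2*v/5 (h(j, v) = -⅖ + ((j + v) + 1*v)/5 = -⅖ + ((j + v) + v)/5 = -⅖ + (j + 2*v)/5 = -⅖ + (j/5 + 2*v/5) = -⅖ + j/5 + 2*v/5)
-h(-265, -280) = -(-⅖ + (⅕)*(-265) + (⅖)*(-280)) = -(-⅖ - 53 - 112) = -1*(-827/5) = 827/5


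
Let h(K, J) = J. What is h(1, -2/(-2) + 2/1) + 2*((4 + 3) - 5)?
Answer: 7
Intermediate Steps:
h(1, -2/(-2) + 2/1) + 2*((4 + 3) - 5) = (-2/(-2) + 2/1) + 2*((4 + 3) - 5) = (-2*(-½) + 2*1) + 2*(7 - 5) = (1 + 2) + 2*2 = 3 + 4 = 7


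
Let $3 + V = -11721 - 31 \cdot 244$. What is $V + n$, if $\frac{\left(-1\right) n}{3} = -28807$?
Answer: $67133$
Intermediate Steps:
$V = -19288$ ($V = -3 - \left(11721 + 31 \cdot 244\right) = -3 - 19285 = -19288$)
$n = 86421$ ($n = \left(-3\right) \left(-28807\right) = 86421$)
$V + n = -19288 + 86421 = 67133$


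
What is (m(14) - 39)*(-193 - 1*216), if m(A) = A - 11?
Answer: 14724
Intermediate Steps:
m(A) = -11 + A
(m(14) - 39)*(-193 - 1*216) = ((-11 + 14) - 39)*(-193 - 1*216) = (3 - 39)*(-193 - 216) = -36*(-409) = 14724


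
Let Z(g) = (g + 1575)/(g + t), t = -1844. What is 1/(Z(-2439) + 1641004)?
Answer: 4283/7028420996 ≈ 6.0938e-7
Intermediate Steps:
Z(g) = (1575 + g)/(-1844 + g) (Z(g) = (g + 1575)/(g - 1844) = (1575 + g)/(-1844 + g))
1/(Z(-2439) + 1641004) = 1/((1575 - 2439)/(-1844 - 2439) + 1641004) = 1/(-864/(-4283) + 1641004) = 1/(-1/4283*(-864) + 1641004) = 1/(864/4283 + 1641004) = 1/(7028420996/4283) = 4283/7028420996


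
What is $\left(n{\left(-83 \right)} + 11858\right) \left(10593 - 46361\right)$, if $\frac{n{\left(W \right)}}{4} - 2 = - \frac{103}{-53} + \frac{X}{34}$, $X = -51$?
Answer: $- \frac{22497785856}{53} \approx -4.2449 \cdot 10^{8}$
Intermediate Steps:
$n{\left(W \right)} = \frac{518}{53}$ ($n{\left(W \right)} = 8 + 4 \left(- \frac{103}{-53} - \frac{51}{34}\right) = 8 + 4 \left(\left(-103\right) \left(- \frac{1}{53}\right) - \frac{3}{2}\right) = 8 + 4 \left(\frac{103}{53} - \frac{3}{2}\right) = 8 + 4 \cdot \frac{47}{106} = 8 + \frac{94}{53} = \frac{518}{53}$)
$\left(n{\left(-83 \right)} + 11858\right) \left(10593 - 46361\right) = \left(\frac{518}{53} + 11858\right) \left(10593 - 46361\right) = \frac{628992}{53} \left(-35768\right) = - \frac{22497785856}{53}$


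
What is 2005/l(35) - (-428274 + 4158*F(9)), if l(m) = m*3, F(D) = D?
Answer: 8208293/21 ≈ 3.9087e+5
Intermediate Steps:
l(m) = 3*m
2005/l(35) - (-428274 + 4158*F(9)) = 2005/((3*35)) - 4158/(1/(9 - 103)) = 2005/105 - 4158/(1/(-94)) = 2005*(1/105) - 4158/(-1/94) = 401/21 - 4158*(-94) = 401/21 + 390852 = 8208293/21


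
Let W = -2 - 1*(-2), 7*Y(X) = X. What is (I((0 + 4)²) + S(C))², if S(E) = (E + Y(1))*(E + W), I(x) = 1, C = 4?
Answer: 15129/49 ≈ 308.75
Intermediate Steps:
Y(X) = X/7
W = 0 (W = -2 + 2 = 0)
S(E) = E*(⅐ + E) (S(E) = (E + (⅐)*1)*(E + 0) = (E + ⅐)*E = (⅐ + E)*E = E*(⅐ + E))
(I((0 + 4)²) + S(C))² = (1 + 4*(⅐ + 4))² = (1 + 4*(29/7))² = (1 + 116/7)² = (123/7)² = 15129/49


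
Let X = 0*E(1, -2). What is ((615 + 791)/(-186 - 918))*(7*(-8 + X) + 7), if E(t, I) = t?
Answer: 34447/552 ≈ 62.404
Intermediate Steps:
X = 0 (X = 0*1 = 0)
((615 + 791)/(-186 - 918))*(7*(-8 + X) + 7) = ((615 + 791)/(-186 - 918))*(7*(-8 + 0) + 7) = (1406/(-1104))*(7*(-8) + 7) = (1406*(-1/1104))*(-56 + 7) = -703/552*(-49) = 34447/552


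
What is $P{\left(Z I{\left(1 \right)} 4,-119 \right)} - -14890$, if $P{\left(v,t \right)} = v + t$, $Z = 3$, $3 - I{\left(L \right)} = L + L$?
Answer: $14783$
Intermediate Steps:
$I{\left(L \right)} = 3 - 2 L$ ($I{\left(L \right)} = 3 - \left(L + L\right) = 3 - 2 L$)
$P{\left(v,t \right)} = t + v$
$P{\left(Z I{\left(1 \right)} 4,-119 \right)} - -14890 = \left(-119 + 3 \left(3 - 2\right) 4\right) - -14890 = \left(-119 + 3 \left(3 - 2\right) 4\right) + 14890 = \left(-119 + 3 \cdot 1 \cdot 4\right) + 14890 = \left(-119 + 3 \cdot 4\right) + 14890 = \left(-119 + 12\right) + 14890 = -107 + 14890 = 14783$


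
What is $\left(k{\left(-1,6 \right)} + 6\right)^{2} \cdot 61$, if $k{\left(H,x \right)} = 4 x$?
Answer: $54900$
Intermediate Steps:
$\left(k{\left(-1,6 \right)} + 6\right)^{2} \cdot 61 = \left(4 \cdot 6 + 6\right)^{2} \cdot 61 = \left(24 + 6\right)^{2} \cdot 61 = 30^{2} \cdot 61 = 900 \cdot 61 = 54900$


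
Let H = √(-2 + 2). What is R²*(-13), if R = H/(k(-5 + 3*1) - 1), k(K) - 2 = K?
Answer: 0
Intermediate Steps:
k(K) = 2 + K
H = 0 (H = √0 = 0)
R = 0 (R = 0/((2 + (-5 + 3*1)) - 1) = 0/((2 + (-5 + 3)) - 1) = 0/((2 - 2) - 1) = 0/(0 - 1) = 0/(-1) = 0*(-1) = 0)
R²*(-13) = 0²*(-13) = 0*(-13) = 0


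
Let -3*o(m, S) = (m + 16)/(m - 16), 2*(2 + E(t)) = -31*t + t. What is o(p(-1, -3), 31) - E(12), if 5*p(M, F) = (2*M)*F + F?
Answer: 42125/231 ≈ 182.36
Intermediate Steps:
E(t) = -2 - 15*t (E(t) = -2 + (-31*t + t)/2 = -2 + (-30*t)/2 = -2 - 15*t)
p(M, F) = F/5 + 2*F*M/5 (p(M, F) = ((2*M)*F + F)/5 = (2*F*M + F)/5 = (F + 2*F*M)/5 = F/5 + 2*F*M/5)
o(m, S) = -(16 + m)/(3*(-16 + m)) (o(m, S) = -(m + 16)/(3*(m - 16)) = -(16 + m)/(3*(-16 + m)))
o(p(-1, -3), 31) - E(12) = (-16 - (-3)*(1 + 2*(-1))/5)/(3*(-16 + (⅕)*(-3)*(1 + 2*(-1)))) - (-2 - 15*12) = (-16 - (-3)*(1 - 2)/5)/(3*(-16 + (⅕)*(-3)*(1 - 2))) - (-2 - 180) = (-16 - (-3)*(-1)/5)/(3*(-16 + (⅕)*(-3)*(-1))) - 1*(-182) = (-16 - 1*⅗)/(3*(-16 + ⅗)) + 182 = (-16 - ⅗)/(3*(-77/5)) + 182 = (⅓)*(-5/77)*(-83/5) + 182 = 83/231 + 182 = 42125/231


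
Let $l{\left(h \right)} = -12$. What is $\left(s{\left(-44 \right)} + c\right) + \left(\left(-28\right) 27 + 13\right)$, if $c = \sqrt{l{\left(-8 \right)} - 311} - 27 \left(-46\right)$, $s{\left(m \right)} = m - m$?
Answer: $499 + i \sqrt{323} \approx 499.0 + 17.972 i$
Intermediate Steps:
$s{\left(m \right)} = 0$
$c = 1242 + i \sqrt{323}$ ($c = \sqrt{-12 - 311} - 27 \left(-46\right) = \sqrt{-323} - -1242 = i \sqrt{323} + 1242 = 1242 + i \sqrt{323} \approx 1242.0 + 17.972 i$)
$\left(s{\left(-44 \right)} + c\right) + \left(\left(-28\right) 27 + 13\right) = \left(0 + \left(1242 + i \sqrt{323}\right)\right) + \left(\left(-28\right) 27 + 13\right) = \left(1242 + i \sqrt{323}\right) + \left(-756 + 13\right) = \left(1242 + i \sqrt{323}\right) - 743 = 499 + i \sqrt{323}$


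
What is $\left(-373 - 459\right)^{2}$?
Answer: $692224$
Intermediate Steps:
$\left(-373 - 459\right)^{2} = \left(-832\right)^{2} = 692224$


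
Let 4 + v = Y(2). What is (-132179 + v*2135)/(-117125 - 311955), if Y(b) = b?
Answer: 136449/429080 ≈ 0.31800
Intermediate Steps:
v = -2 (v = -4 + 2 = -2)
(-132179 + v*2135)/(-117125 - 311955) = (-132179 - 2*2135)/(-117125 - 311955) = (-132179 - 4270)/(-429080) = -136449*(-1/429080) = 136449/429080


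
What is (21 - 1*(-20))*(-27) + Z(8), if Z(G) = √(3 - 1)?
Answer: -1107 + √2 ≈ -1105.6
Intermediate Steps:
Z(G) = √2
(21 - 1*(-20))*(-27) + Z(8) = (21 - 1*(-20))*(-27) + √2 = (21 + 20)*(-27) + √2 = 41*(-27) + √2 = -1107 + √2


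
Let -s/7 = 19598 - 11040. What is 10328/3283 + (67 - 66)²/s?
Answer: 88386555/28095914 ≈ 3.1459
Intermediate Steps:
s = -59906 (s = -7*(19598 - 11040) = -7*8558 = -59906)
10328/3283 + (67 - 66)²/s = 10328/3283 + (67 - 66)²/(-59906) = 10328*(1/3283) + 1²*(-1/59906) = 10328/3283 + 1*(-1/59906) = 10328/3283 - 1/59906 = 88386555/28095914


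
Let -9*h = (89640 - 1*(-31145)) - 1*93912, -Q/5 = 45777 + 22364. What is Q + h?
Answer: -3093218/9 ≈ -3.4369e+5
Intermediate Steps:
Q = -340705 (Q = -5*(45777 + 22364) = -5*68141 = -340705)
h = -26873/9 (h = -((89640 - 1*(-31145)) - 1*93912)/9 = -((89640 + 31145) - 93912)/9 = -(120785 - 93912)/9 = -1/9*26873 = -26873/9 ≈ -2985.9)
Q + h = -340705 - 26873/9 = -3093218/9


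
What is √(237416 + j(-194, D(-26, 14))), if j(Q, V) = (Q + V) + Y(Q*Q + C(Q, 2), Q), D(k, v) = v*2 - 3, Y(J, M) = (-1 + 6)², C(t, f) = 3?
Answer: 2*√59318 ≈ 487.11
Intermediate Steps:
Y(J, M) = 25 (Y(J, M) = 5² = 25)
D(k, v) = -3 + 2*v (D(k, v) = 2*v - 3 = -3 + 2*v)
j(Q, V) = 25 + Q + V (j(Q, V) = (Q + V) + 25 = 25 + Q + V)
√(237416 + j(-194, D(-26, 14))) = √(237416 + (25 - 194 + (-3 + 2*14))) = √(237416 + (25 - 194 + (-3 + 28))) = √(237416 + (25 - 194 + 25)) = √(237416 - 144) = √237272 = 2*√59318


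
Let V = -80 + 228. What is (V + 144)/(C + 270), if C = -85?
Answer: 292/185 ≈ 1.5784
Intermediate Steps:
V = 148
(V + 144)/(C + 270) = (148 + 144)/(-85 + 270) = 292/185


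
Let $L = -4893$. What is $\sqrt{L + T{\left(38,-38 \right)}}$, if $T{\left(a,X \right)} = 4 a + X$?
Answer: $9 i \sqrt{59} \approx 69.13 i$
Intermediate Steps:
$T{\left(a,X \right)} = X + 4 a$
$\sqrt{L + T{\left(38,-38 \right)}} = \sqrt{-4893 + \left(-38 + 4 \cdot 38\right)} = \sqrt{-4893 + \left(-38 + 152\right)} = \sqrt{-4893 + 114} = \sqrt{-4779} = 9 i \sqrt{59}$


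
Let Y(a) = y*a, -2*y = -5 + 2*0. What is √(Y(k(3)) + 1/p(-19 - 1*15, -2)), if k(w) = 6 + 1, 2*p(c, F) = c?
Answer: √20162/34 ≈ 4.1763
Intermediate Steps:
p(c, F) = c/2
y = 5/2 (y = -(-5 + 2*0)/2 = -(-5 + 0)/2 = -½*(-5) = 5/2 ≈ 2.5000)
k(w) = 7
Y(a) = 5*a/2
√(Y(k(3)) + 1/p(-19 - 1*15, -2)) = √((5/2)*7 + 1/((-19 - 1*15)/2)) = √(35/2 + 1/((-19 - 15)/2)) = √(35/2 + 1/((½)*(-34))) = √(35/2 + 1/(-17)) = √(35/2 - 1/17) = √(593/34) = √20162/34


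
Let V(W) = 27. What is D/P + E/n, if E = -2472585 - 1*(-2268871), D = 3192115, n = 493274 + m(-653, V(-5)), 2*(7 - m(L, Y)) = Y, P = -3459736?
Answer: -4558726490533/3413150654760 ≈ -1.3356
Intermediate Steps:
m(L, Y) = 7 - Y/2
n = 986535/2 (n = 493274 + (7 - ½*27) = 493274 + (7 - 27/2) = 493274 - 13/2 = 986535/2 ≈ 4.9327e+5)
E = -203714 (E = -2472585 + 2268871 = -203714)
D/P + E/n = 3192115/(-3459736) - 203714/986535/2 = 3192115*(-1/3459736) - 203714*2/986535 = -3192115/3459736 - 407428/986535 = -4558726490533/3413150654760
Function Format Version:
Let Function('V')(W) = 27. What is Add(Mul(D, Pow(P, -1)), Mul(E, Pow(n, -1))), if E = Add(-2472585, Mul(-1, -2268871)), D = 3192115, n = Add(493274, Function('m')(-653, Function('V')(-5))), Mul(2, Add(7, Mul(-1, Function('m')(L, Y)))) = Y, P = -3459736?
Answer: Rational(-4558726490533, 3413150654760) ≈ -1.3356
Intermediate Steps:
Function('m')(L, Y) = Add(7, Mul(Rational(-1, 2), Y))
n = Rational(986535, 2) (n = Add(493274, Add(7, Mul(Rational(-1, 2), 27))) = Add(493274, Add(7, Rational(-27, 2))) = Add(493274, Rational(-13, 2)) = Rational(986535, 2) ≈ 4.9327e+5)
E = -203714 (E = Add(-2472585, 2268871) = -203714)
Add(Mul(D, Pow(P, -1)), Mul(E, Pow(n, -1))) = Add(Mul(3192115, Pow(-3459736, -1)), Mul(-203714, Pow(Rational(986535, 2), -1))) = Add(Mul(3192115, Rational(-1, 3459736)), Mul(-203714, Rational(2, 986535))) = Add(Rational(-3192115, 3459736), Rational(-407428, 986535)) = Rational(-4558726490533, 3413150654760)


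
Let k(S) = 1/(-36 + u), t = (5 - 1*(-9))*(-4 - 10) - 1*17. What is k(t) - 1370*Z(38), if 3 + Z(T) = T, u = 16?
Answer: -959001/20 ≈ -47950.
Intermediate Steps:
t = -213 (t = (5 + 9)*(-14) - 17 = 14*(-14) - 17 = -196 - 17 = -213)
k(S) = -1/20 (k(S) = 1/(-36 + 16) = 1/(-20) = -1/20)
Z(T) = -3 + T
k(t) - 1370*Z(38) = -1/20 - 1370*(-3 + 38) = -1/20 - 1370*35 = -1/20 - 47950 = -959001/20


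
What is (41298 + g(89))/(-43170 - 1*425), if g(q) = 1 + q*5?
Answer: -41744/43595 ≈ -0.95754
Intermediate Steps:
g(q) = 1 + 5*q
(41298 + g(89))/(-43170 - 1*425) = (41298 + (1 + 5*89))/(-43170 - 1*425) = (41298 + (1 + 445))/(-43170 - 425) = (41298 + 446)/(-43595) = 41744*(-1/43595) = -41744/43595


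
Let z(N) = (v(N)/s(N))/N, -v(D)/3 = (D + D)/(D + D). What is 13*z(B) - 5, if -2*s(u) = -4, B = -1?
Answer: 29/2 ≈ 14.500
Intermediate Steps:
s(u) = 2 (s(u) = -½*(-4) = 2)
v(D) = -3 (v(D) = -3*(D + D)/(D + D) = -3*2*D/(2*D) = -3*2*D*1/(2*D) = -3*1 = -3)
z(N) = -3/(2*N) (z(N) = (-3/2)/N = (-3*½)/N = -3/(2*N))
13*z(B) - 5 = 13*(-3/2/(-1)) - 5 = 13*(-3/2*(-1)) - 5 = 13*(3/2) - 5 = 39/2 - 5 = 29/2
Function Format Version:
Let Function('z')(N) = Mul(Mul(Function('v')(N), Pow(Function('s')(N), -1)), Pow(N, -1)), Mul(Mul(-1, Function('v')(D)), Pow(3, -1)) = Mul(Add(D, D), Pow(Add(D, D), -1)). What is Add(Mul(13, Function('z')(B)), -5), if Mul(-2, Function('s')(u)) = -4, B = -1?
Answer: Rational(29, 2) ≈ 14.500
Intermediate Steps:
Function('s')(u) = 2 (Function('s')(u) = Mul(Rational(-1, 2), -4) = 2)
Function('v')(D) = -3 (Function('v')(D) = Mul(-3, Mul(Add(D, D), Pow(Add(D, D), -1))) = Mul(-3, Mul(Mul(2, D), Pow(Mul(2, D), -1))) = Mul(-3, Mul(Mul(2, D), Mul(Rational(1, 2), Pow(D, -1)))) = Mul(-3, 1) = -3)
Function('z')(N) = Mul(Rational(-3, 2), Pow(N, -1)) (Function('z')(N) = Mul(Mul(-3, Pow(2, -1)), Pow(N, -1)) = Mul(Mul(-3, Rational(1, 2)), Pow(N, -1)) = Mul(Rational(-3, 2), Pow(N, -1)))
Add(Mul(13, Function('z')(B)), -5) = Add(Mul(13, Mul(Rational(-3, 2), Pow(-1, -1))), -5) = Add(Mul(13, Mul(Rational(-3, 2), -1)), -5) = Add(Mul(13, Rational(3, 2)), -5) = Add(Rational(39, 2), -5) = Rational(29, 2)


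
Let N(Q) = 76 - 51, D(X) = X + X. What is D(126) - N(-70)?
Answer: 227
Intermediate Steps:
D(X) = 2*X
N(Q) = 25
D(126) - N(-70) = 2*126 - 1*25 = 252 - 25 = 227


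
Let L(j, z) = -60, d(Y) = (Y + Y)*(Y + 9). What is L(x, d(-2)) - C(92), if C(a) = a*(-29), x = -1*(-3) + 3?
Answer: 2608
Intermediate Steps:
x = 6 (x = 3 + 3 = 6)
C(a) = -29*a
d(Y) = 2*Y*(9 + Y) (d(Y) = (2*Y)*(9 + Y) = 2*Y*(9 + Y))
L(x, d(-2)) - C(92) = -60 - (-29)*92 = -60 - 1*(-2668) = -60 + 2668 = 2608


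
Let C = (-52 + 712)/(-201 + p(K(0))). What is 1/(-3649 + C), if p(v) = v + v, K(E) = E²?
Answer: -67/244703 ≈ -0.00027380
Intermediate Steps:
p(v) = 2*v
C = -220/67 (C = (-52 + 712)/(-201 + 2*0²) = 660/(-201 + 2*0) = 660/(-201 + 0) = 660/(-201) = 660*(-1/201) = -220/67 ≈ -3.2836)
1/(-3649 + C) = 1/(-3649 - 220/67) = 1/(-244703/67) = -67/244703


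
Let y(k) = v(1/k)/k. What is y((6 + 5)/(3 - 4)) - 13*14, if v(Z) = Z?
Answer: -22021/121 ≈ -181.99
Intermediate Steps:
y(k) = k**(-2) (y(k) = 1/(k*k) = k**(-2))
y((6 + 5)/(3 - 4)) - 13*14 = ((6 + 5)/(3 - 4))**(-2) - 13*14 = (11/(-1))**(-2) - 182 = (11*(-1))**(-2) - 182 = (-11)**(-2) - 182 = 1/121 - 182 = -22021/121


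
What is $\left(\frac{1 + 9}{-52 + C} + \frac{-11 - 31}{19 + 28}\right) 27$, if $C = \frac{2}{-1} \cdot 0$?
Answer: $- \frac{35829}{1222} \approx -29.32$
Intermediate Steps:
$C = 0$ ($C = 2 \left(-1\right) 0 = \left(-2\right) 0 = 0$)
$\left(\frac{1 + 9}{-52 + C} + \frac{-11 - 31}{19 + 28}\right) 27 = \left(\frac{1 + 9}{-52 + 0} + \frac{-11 - 31}{19 + 28}\right) 27 = \left(\frac{10}{-52} - \frac{42}{47}\right) 27 = \left(10 \left(- \frac{1}{52}\right) - \frac{42}{47}\right) 27 = \left(- \frac{5}{26} - \frac{42}{47}\right) 27 = \left(- \frac{1327}{1222}\right) 27 = - \frac{35829}{1222}$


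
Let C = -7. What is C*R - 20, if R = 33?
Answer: -251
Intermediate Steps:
C*R - 20 = -7*33 - 20 = -231 - 20 = -251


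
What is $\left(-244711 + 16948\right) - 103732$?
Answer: $-331495$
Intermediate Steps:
$\left(-244711 + 16948\right) - 103732 = -227763 - 103732 = -331495$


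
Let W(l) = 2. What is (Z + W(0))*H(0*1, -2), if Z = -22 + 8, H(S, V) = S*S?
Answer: 0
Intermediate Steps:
H(S, V) = S²
Z = -14
(Z + W(0))*H(0*1, -2) = (-14 + 2)*(0*1)² = -12*0² = -12*0 = 0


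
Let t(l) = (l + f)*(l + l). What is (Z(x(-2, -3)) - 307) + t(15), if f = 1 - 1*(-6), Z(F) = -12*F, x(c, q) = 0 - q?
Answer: 317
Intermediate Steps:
x(c, q) = -q
f = 7 (f = 1 + 6 = 7)
t(l) = 2*l*(7 + l) (t(l) = (l + 7)*(l + l) = (7 + l)*(2*l) = 2*l*(7 + l))
(Z(x(-2, -3)) - 307) + t(15) = (-(-12)*(-3) - 307) + 2*15*(7 + 15) = (-12*3 - 307) + 2*15*22 = (-36 - 307) + 660 = -343 + 660 = 317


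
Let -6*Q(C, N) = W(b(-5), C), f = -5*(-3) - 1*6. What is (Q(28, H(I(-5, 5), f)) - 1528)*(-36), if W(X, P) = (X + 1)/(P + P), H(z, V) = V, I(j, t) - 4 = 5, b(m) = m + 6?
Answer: 770115/14 ≈ 55008.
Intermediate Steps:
b(m) = 6 + m
I(j, t) = 9 (I(j, t) = 4 + 5 = 9)
f = 9 (f = 15 - 6 = 9)
W(X, P) = (1 + X)/(2*P) (W(X, P) = (1 + X)/((2*P)) = (1 + X)*(1/(2*P)) = (1 + X)/(2*P))
Q(C, N) = -1/(6*C) (Q(C, N) = -(1 + (6 - 5))/(12*C) = -(1 + 1)/(12*C) = -2/(12*C) = -1/(6*C))
(Q(28, H(I(-5, 5), f)) - 1528)*(-36) = (-⅙/28 - 1528)*(-36) = (-⅙*1/28 - 1528)*(-36) = (-1/168 - 1528)*(-36) = -256705/168*(-36) = 770115/14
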